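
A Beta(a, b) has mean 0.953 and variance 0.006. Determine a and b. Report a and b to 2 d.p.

a = 6.16, b = 0.30

Write ν = a+b; then a = μν and Var = μ(1−μ)/(ν+1).
ν = μ(1−μ)/Var − 1 = 0.044791/0.006 − 1 = 6.4652.
a = 0.953·6.4652 = 6.16, b = 0.047·6.4652 = 0.30.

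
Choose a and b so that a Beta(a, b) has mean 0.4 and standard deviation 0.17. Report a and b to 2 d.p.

a = 2.92, b = 4.38

First σ² = 0.0289. Setting a = μn, b = (1−μ)n with n = a+b,
μ(1−μ)/(n+1) = 0.0289 ⇒ n+1 = 0.24/0.0289 = 8.3045 ⇒ n = 7.3045.
Hence a = 0.4×7.3045 = 2.92, b = 0.6×7.3045 = 4.38.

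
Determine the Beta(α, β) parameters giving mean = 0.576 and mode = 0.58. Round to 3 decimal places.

With s = α+β: μ = α/s and mode = (α−1)/(s−2). Eliminating α = μs,
μs − 1 = m(s−2) ⇒ s(μ−m) = 1−2m ⇒ s = -0.16/-0.004 = 40.0000.
So α = μs = 23.040, β = (1−μ)s = 16.960.

α = 23.040, β = 16.960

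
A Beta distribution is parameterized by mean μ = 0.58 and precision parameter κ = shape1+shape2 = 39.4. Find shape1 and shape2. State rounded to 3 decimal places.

shape1 = 22.852, shape2 = 16.548

Split κ in proportion μ : (1−μ): shape1 = 0.58·39.4 = 22.852, shape2 = 39.4 − 22.852 = 16.548.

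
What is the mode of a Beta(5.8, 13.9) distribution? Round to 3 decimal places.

With α,β > 1, mode = (α−1)/(α+β−2) = 4.8/17.7 = 0.271.

0.271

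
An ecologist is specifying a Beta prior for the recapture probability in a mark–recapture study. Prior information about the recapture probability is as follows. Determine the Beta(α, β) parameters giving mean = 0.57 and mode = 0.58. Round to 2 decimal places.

α = 9.12, β = 6.88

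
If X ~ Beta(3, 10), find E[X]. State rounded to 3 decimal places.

E[X] = α/(α+β) = 3/13 = 0.231.

0.231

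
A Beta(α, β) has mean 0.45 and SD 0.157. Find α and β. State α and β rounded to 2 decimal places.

Variance = 0.157² = 0.024649. The moment-matching identity α+β = μ(1−μ)/Var − 1 gives
α+β = 0.2475/0.024649 − 1 = 9.0410, so α = μ·9.0410 = 4.07 and β = (1−μ)·9.0410 = 4.97.

α = 4.07, β = 4.97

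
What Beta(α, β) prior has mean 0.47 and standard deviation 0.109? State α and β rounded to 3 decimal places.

First σ² = 0.011881. Setting α = μn, β = (1−μ)n with n = α+β,
μ(1−μ)/(n+1) = 0.011881 ⇒ n+1 = 0.2491/0.011881 = 20.9662 ⇒ n = 19.9662.
Hence α = 0.47×19.9662 = 9.384, β = 0.53×19.9662 = 10.582.

α = 9.384, β = 10.582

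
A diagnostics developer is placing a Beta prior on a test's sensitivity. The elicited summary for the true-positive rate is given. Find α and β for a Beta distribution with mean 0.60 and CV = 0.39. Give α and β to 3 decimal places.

σ = CV·μ = 0.39×0.60 = 0.23400, so σ² = 0.054756.
s+1 = μ(1−μ)/σ² = 0.2400/0.054756 = 4.3831, so s = α+β = 3.3831.
α = μs = 2.030, β = (1−μ)s = 1.353.

α = 2.030, β = 1.353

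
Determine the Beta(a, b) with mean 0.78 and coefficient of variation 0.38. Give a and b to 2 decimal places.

a = 0.74, b = 0.21

σ = CV·μ = 0.38×0.78 = 0.29640, so σ² = 0.087853.
s+1 = μ(1−μ)/σ² = 0.1716/0.087853 = 1.9533, so s = a+b = 0.9533.
a = μs = 0.74, b = (1−μ)s = 0.21.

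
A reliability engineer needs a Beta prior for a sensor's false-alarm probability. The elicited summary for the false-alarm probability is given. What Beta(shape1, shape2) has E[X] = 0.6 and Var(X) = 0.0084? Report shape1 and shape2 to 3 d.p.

shape1 = 16.543, shape2 = 11.029

Let s = shape1+shape2. The Beta variance is μ(1−μ)/(s+1).
So s+1 = μ(1−μ)/σ² = (0.6×0.4)/0.0084 = 0.24/0.0084 = 28.5714, giving s = 27.5714.
Then shape1 = μs = 0.6×27.5714 = 16.543 and shape2 = (1−μ)s = 0.4×27.5714 = 11.029.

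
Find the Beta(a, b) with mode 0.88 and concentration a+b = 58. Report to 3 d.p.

a = 50.280, b = 7.720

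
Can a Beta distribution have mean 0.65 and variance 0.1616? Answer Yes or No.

Yes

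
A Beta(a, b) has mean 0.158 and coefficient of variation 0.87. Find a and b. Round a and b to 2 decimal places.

a = 0.95, b = 5.09

σ = CV·μ = 0.87×0.158 = 0.13746, so σ² = 0.018895.
s+1 = μ(1−μ)/σ² = 0.133036/0.018895 = 7.0407, so s = a+b = 6.0407.
a = μs = 0.95, b = (1−μ)s = 5.09.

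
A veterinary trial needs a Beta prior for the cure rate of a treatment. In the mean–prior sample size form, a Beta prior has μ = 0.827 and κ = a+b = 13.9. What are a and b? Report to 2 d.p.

a = 11.50, b = 2.40

Split κ in proportion μ : (1−μ): a = 0.827·13.9 = 11.50, b = 13.9 − 11.50 = 2.40.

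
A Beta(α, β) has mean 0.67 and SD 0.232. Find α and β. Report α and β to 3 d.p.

First σ² = 0.053824. Setting α = μn, β = (1−μ)n with n = α+β,
μ(1−μ)/(n+1) = 0.053824 ⇒ n+1 = 0.2211/0.053824 = 4.1078 ⇒ n = 3.1078.
Hence α = 0.67×3.1078 = 2.082, β = 0.33×3.1078 = 1.026.

α = 2.082, β = 1.026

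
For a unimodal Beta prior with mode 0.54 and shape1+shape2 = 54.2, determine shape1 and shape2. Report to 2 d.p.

shape1 = 29.19, shape2 = 25.01

For shape1,shape2>1 the mode is (shape1−1)/(shape1+shape2−2), so shape1 = mode·(κ−2)+1 = 0.54×52.2+1 = 29.19.
And shape2 = (1−mode)·(κ−2)+1 = 0.46×52.2+1 = 25.01.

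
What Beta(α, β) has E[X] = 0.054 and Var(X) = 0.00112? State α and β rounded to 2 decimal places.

α = 2.41, β = 42.20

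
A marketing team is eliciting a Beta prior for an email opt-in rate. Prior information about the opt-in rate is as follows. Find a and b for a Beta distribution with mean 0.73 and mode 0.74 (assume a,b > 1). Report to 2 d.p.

a = 35.04, b = 12.96

Let s = a+b. Mean gives a = μs = 0.73s; mode gives (a−1)/(s−2) = 0.74.
Substituting: 0.73s − 1 = 0.74(s−2) = 0.74s − 1.48, so -0.01s = -0.48 and s = 48.0000.
Then a = 0.73×48.0000 = 35.04 and b = s−a = 12.96.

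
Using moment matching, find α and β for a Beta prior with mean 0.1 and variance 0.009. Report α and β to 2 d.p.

Let s = α+β. The Beta variance is μ(1−μ)/(s+1).
So s+1 = μ(1−μ)/σ² = (0.1×0.9)/0.009 = 0.09/0.009 = 10.0000, giving s = 9.0000.
Then α = μs = 0.1×9.0000 = 0.90 and β = (1−μ)s = 0.9×9.0000 = 8.10.

α = 0.90, β = 8.10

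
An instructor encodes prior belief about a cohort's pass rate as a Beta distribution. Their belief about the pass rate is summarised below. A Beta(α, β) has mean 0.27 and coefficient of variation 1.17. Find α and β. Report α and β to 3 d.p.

α = 0.263, β = 0.712

σ = CV·μ = 1.17×0.27 = 0.31590, so σ² = 0.099793.
s+1 = μ(1−μ)/σ² = 0.1971/0.099793 = 1.9751, so s = α+β = 0.9751.
α = μs = 0.263, β = (1−μ)s = 0.712.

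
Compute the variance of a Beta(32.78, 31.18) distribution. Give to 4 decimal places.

0.0038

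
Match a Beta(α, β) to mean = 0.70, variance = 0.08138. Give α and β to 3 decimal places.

α = 1.106, β = 0.474

Let s = α+β. The Beta variance is μ(1−μ)/(s+1).
So s+1 = μ(1−μ)/σ² = (0.70×0.30)/0.08138 = 0.2100/0.08138 = 2.5805, giving s = 1.5805.
Then α = μs = 0.70×1.5805 = 1.106 and β = (1−μ)s = 0.30×1.5805 = 0.474.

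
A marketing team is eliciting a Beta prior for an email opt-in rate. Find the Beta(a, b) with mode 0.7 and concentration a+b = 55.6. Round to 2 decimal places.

Since the density peak of Beta(a,b) is at (a−1)/(a+b−2),
a = 1 + 0.7(55.6−2) = 38.52 and b = 55.6 − 38.52 = 17.08.

a = 38.52, b = 17.08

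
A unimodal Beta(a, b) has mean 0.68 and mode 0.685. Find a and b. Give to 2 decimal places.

a = 50.32, b = 23.68

With s = a+b: μ = a/s and mode = (a−1)/(s−2). Eliminating a = μs,
μs − 1 = m(s−2) ⇒ s(μ−m) = 1−2m ⇒ s = -0.370/-0.005 = 74.0000.
So a = μs = 50.32, b = (1−μ)s = 23.68.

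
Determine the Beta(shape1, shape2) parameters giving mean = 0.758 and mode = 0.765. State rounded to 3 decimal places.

Let s = shape1+shape2. Mean gives shape1 = μs = 0.758s; mode gives (shape1−1)/(s−2) = 0.765.
Substituting: 0.758s − 1 = 0.765(s−2) = 0.765s − 1.530, so -0.007s = -0.530 and s = 75.7143.
Then shape1 = 0.758×75.7143 = 57.391 and shape2 = s−shape1 = 18.323.

shape1 = 57.391, shape2 = 18.323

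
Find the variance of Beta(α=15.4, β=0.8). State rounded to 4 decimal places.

0.0027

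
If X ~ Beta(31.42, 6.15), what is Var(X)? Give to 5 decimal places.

α+β = 37.57 and αβ = 193.2330, so Var = αβ/[(α+β)²(α+β+1)] = 193.2330/54441.743993 = 0.00355.

0.00355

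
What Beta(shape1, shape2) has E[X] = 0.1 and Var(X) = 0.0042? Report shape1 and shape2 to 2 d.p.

shape1 = 2.04, shape2 = 18.39

By moment matching, shape1+shape2 = μ(1−μ)/σ² − 1 = (0.1·0.9)/0.0042 − 1 = 21.4286 − 1 = 20.4286.
Since shape1/(shape1+shape2) = μ, shape1 = 0.1·20.4286 = 2.04 and shape2 = 0.9·20.4286 = 18.39.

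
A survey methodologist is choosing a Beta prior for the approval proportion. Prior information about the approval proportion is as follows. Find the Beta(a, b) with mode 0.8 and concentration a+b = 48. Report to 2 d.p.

a = 37.80, b = 10.20

Since the density peak of Beta(a,b) is at (a−1)/(a+b−2),
a = 1 + 0.8(48−2) = 37.80 and b = 48 − 37.80 = 10.20.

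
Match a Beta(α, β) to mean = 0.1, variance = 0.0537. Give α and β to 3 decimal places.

α = 0.068, β = 0.608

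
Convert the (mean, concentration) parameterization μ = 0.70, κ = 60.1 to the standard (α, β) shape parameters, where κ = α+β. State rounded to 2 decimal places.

α = μκ = 0.70×60.1 = 42.07 and β = (1−μ)κ = 0.30×60.1 = 18.03.

α = 42.07, β = 18.03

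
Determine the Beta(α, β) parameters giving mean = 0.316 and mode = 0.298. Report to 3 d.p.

α = 7.092, β = 15.352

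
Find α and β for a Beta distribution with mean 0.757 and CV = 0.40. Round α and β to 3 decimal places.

α = 0.762, β = 0.245

σ = CV·μ = 0.40×0.757 = 0.30280, so σ² = 0.091688.
s+1 = μ(1−μ)/σ² = 0.183951/0.091688 = 2.0063, so s = α+β = 1.0063.
α = μs = 0.762, β = (1−μ)s = 0.245.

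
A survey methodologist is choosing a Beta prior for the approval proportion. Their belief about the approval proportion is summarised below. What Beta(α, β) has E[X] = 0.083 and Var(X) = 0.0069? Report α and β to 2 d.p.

By moment matching, α+β = μ(1−μ)/σ² − 1 = (0.083·0.917)/0.0069 − 1 = 11.0306 − 1 = 10.0306.
Since α/(α+β) = μ, α = 0.083·10.0306 = 0.83 and β = 0.917·10.0306 = 9.20.

α = 0.83, β = 9.20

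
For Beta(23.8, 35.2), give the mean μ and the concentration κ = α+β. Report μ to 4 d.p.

κ = α+β = 23.8+35.2 = 59.0; μ = α/κ = 23.8/59.0 = 0.4034.

μ = 0.4034, κ = 59.0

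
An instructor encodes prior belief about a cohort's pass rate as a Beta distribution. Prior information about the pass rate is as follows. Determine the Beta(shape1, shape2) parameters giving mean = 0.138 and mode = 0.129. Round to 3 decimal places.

Let s = shape1+shape2. Mean gives shape1 = μs = 0.138s; mode gives (shape1−1)/(s−2) = 0.129.
Substituting: 0.138s − 1 = 0.129(s−2) = 0.129s − 0.258, so 0.009s = 0.742 and s = 82.4444.
Then shape1 = 0.138×82.4444 = 11.377 and shape2 = s−shape1 = 71.067.

shape1 = 11.377, shape2 = 71.067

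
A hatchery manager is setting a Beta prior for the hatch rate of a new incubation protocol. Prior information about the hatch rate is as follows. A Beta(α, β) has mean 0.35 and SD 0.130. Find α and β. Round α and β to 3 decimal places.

α = 4.362, β = 8.100

First σ² = 0.016900. Setting α = μn, β = (1−μ)n with n = α+β,
μ(1−μ)/(n+1) = 0.016900 ⇒ n+1 = 0.2275/0.016900 = 13.4615 ⇒ n = 12.4615.
Hence α = 0.35×12.4615 = 4.362, β = 0.65×12.4615 = 8.100.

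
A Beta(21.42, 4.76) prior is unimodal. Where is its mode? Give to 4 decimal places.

With α,β > 1, mode = (α−1)/(α+β−2) = 20.42/24.18 = 0.8445.

0.8445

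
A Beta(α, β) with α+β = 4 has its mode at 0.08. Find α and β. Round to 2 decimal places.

α = 1.16, β = 2.84

Mode = (α−1)/(κ−2) with κ = α+β, so α−1 = 0.08·2 = 0.16.
α = 1.16; β = κ − α = 2.84.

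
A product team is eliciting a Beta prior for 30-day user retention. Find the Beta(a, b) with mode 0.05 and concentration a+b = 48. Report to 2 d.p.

a = 3.30, b = 44.70

Mode = (a−1)/(κ−2) with κ = a+b, so a−1 = 0.05·46 = 2.30.
a = 3.30; b = κ − a = 44.70.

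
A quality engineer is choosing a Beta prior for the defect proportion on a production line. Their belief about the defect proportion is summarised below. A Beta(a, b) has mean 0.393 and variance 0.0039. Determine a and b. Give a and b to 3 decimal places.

a = 23.646, b = 36.521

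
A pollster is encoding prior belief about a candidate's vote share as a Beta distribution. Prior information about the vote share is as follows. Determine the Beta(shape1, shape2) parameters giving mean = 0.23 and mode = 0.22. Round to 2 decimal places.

Let s = shape1+shape2. Mean gives shape1 = μs = 0.23s; mode gives (shape1−1)/(s−2) = 0.22.
Substituting: 0.23s − 1 = 0.22(s−2) = 0.22s − 0.44, so 0.01s = 0.56 and s = 56.0000.
Then shape1 = 0.23×56.0000 = 12.88 and shape2 = s−shape1 = 43.12.

shape1 = 12.88, shape2 = 43.12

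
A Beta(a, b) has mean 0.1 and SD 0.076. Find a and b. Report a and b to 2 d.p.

Variance = 0.076² = 0.005776. The moment-matching identity a+b = μ(1−μ)/Var − 1 gives
a+b = 0.09/0.005776 − 1 = 14.5817, so a = μ·14.5817 = 1.46 and b = (1−μ)·14.5817 = 13.12.

a = 1.46, b = 13.12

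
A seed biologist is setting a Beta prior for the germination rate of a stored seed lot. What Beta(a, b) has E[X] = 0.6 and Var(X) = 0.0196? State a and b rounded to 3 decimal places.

a = 6.747, b = 4.498

By moment matching, a+b = μ(1−μ)/σ² − 1 = (0.6·0.4)/0.0196 − 1 = 12.2449 − 1 = 11.2449.
Since a/(a+b) = μ, a = 0.6·11.2449 = 6.747 and b = 0.4·11.2449 = 4.498.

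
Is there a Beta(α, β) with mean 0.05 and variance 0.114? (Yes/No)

The Beta variance bound is σ² < μ(1−μ).
Here μ(1−μ) = 0.05×0.95 = 0.0475, and 0.114 ≥ 0.0475.

No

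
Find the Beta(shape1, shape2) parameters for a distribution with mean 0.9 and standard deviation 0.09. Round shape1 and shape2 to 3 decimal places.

shape1 = 9.100, shape2 = 1.011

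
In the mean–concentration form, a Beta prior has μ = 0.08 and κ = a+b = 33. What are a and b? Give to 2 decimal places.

Split κ in proportion μ : (1−μ): a = 0.08·33 = 2.64, b = 33 − 2.64 = 30.36.

a = 2.64, b = 30.36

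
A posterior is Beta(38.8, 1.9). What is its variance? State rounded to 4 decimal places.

α+β = 40.7 and αβ = 73.72, so Var = αβ/[(α+β)²(α+β+1)] = 73.72/69075.633 = 0.0011.

0.0011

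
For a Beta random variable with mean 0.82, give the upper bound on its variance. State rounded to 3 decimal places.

0.148

Var = μ(1−μ)/(α+β+1), which approaches μ(1−μ) as α+β → 0.
So the supremum is μ(1−μ) = 0.82×0.18 = 0.148.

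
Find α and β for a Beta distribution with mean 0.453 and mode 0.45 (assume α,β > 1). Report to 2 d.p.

α = 15.10, β = 18.23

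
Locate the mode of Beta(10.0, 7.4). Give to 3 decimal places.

The density x^(α−1)(1−x)^(β−1) is maximised at (α−1)/(α+β−2) = 9.0/15.4 = 0.584.

0.584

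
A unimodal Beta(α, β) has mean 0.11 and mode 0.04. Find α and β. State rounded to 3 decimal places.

With s = α+β: μ = α/s and mode = (α−1)/(s−2). Eliminating α = μs,
μs − 1 = m(s−2) ⇒ s(μ−m) = 1−2m ⇒ s = 0.92/0.07 = 13.1429.
So α = μs = 1.446, β = (1−μ)s = 11.697.

α = 1.446, β = 11.697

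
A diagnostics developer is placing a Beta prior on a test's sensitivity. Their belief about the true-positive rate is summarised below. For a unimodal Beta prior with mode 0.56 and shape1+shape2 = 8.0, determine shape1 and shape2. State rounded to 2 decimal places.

For shape1,shape2>1 the mode is (shape1−1)/(shape1+shape2−2), so shape1 = mode·(κ−2)+1 = 0.56×6.0+1 = 4.36.
And shape2 = (1−mode)·(κ−2)+1 = 0.44×6.0+1 = 3.64.

shape1 = 4.36, shape2 = 3.64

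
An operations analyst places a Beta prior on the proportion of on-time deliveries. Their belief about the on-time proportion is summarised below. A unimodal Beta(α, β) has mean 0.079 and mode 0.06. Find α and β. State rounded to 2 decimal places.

α = 3.66, β = 42.66

With s = α+β: μ = α/s and mode = (α−1)/(s−2). Eliminating α = μs,
μs − 1 = m(s−2) ⇒ s(μ−m) = 1−2m ⇒ s = 0.88/0.019 = 46.3158.
So α = μs = 3.66, β = (1−μ)s = 42.66.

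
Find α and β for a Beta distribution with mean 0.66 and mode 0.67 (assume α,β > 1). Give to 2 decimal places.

With s = α+β: μ = α/s and mode = (α−1)/(s−2). Eliminating α = μs,
μs − 1 = m(s−2) ⇒ s(μ−m) = 1−2m ⇒ s = -0.34/-0.01 = 34.0000.
So α = μs = 22.44, β = (1−μ)s = 11.56.

α = 22.44, β = 11.56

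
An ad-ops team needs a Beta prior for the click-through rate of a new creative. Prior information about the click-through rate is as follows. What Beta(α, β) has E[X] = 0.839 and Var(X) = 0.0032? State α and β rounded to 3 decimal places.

Write ν = α+β; then α = μν and Var = μ(1−μ)/(ν+1).
ν = μ(1−μ)/Var − 1 = 0.135079/0.0032 − 1 = 41.2122.
α = 0.839·41.2122 = 34.577, β = 0.161·41.2122 = 6.635.

α = 34.577, β = 6.635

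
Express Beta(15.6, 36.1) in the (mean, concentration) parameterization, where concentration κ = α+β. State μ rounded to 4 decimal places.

κ = α+β = 15.6+36.1 = 51.7; μ = α/κ = 15.6/51.7 = 0.3017.

μ = 0.3017, κ = 51.7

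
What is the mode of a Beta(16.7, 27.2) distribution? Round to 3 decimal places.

With α,β > 1, mode = (α−1)/(α+β−2) = 15.7/41.9 = 0.375.

0.375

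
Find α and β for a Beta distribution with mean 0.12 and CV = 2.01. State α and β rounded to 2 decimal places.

σ = CV·μ = 2.01×0.12 = 0.24120, so σ² = 0.058177.
s+1 = μ(1−μ)/σ² = 0.1056/0.058177 = 1.8151, so s = α+β = 0.8151.
α = μs = 0.10, β = (1−μ)s = 0.72.

α = 0.10, β = 0.72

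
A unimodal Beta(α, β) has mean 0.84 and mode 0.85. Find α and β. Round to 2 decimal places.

α = 58.80, β = 11.20

Let s = α+β. Mean gives α = μs = 0.84s; mode gives (α−1)/(s−2) = 0.85.
Substituting: 0.84s − 1 = 0.85(s−2) = 0.85s − 1.70, so -0.01s = -0.70 and s = 70.0000.
Then α = 0.84×70.0000 = 58.80 and β = s−α = 11.20.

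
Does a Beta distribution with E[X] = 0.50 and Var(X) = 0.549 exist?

No

For any Beta, Var(X) < E[X]·(1−E[X]).
Here μ(1−μ) = 0.50×0.50 = 0.2500, and 0.549 ≥ 0.2500.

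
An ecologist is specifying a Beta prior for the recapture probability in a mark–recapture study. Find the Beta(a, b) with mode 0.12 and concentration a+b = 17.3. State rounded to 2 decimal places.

Mode = (a−1)/(κ−2) with κ = a+b, so a−1 = 0.12·15.3 = 1.84.
a = 2.84; b = κ − a = 14.46.

a = 2.84, b = 14.46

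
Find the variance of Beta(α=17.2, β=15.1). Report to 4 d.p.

μ = 17.2/32.3 = 0.532508; Var = μ(1−μ)/(α+β+1) = 0.2489432/33.3 = 0.0075.

0.0075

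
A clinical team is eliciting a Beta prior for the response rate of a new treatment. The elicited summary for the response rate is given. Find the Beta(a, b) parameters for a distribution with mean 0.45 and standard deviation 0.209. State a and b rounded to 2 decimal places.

a = 2.10, b = 2.57

First σ² = 0.043681. Setting a = μn, b = (1−μ)n with n = a+b,
μ(1−μ)/(n+1) = 0.043681 ⇒ n+1 = 0.2475/0.043681 = 5.6661 ⇒ n = 4.6661.
Hence a = 0.45×4.6661 = 2.10, b = 0.55×4.6661 = 2.57.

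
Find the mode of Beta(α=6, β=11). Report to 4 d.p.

0.3333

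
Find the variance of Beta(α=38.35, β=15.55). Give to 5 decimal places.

α+β = 53.90 and αβ = 596.3425, so Var = αβ/[(α+β)²(α+β+1)] = 596.3425/159496.029000 = 0.00374.

0.00374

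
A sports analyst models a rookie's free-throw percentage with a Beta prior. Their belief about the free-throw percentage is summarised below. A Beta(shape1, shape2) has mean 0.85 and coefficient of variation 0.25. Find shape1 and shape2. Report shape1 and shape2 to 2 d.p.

shape1 = 1.55, shape2 = 0.27

σ = CV·μ = 0.25×0.85 = 0.21250, so σ² = 0.045156.
s+1 = μ(1−μ)/σ² = 0.1275/0.045156 = 2.8235, so s = shape1+shape2 = 1.8235.
shape1 = μs = 1.55, shape2 = (1−μ)s = 0.27.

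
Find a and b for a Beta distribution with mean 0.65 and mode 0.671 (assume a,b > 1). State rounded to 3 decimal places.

a = 10.586, b = 5.700

Let s = a+b. Mean gives a = μs = 0.65s; mode gives (a−1)/(s−2) = 0.671.
Substituting: 0.65s − 1 = 0.671(s−2) = 0.671s − 1.342, so -0.021s = -0.342 and s = 16.2857.
Then a = 0.65×16.2857 = 10.586 and b = s−a = 5.700.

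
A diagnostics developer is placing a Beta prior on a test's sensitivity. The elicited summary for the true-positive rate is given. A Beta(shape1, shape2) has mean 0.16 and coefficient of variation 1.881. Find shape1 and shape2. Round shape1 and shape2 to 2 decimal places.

shape1 = 0.08, shape2 = 0.41

Var = (CV·μ)² = (1.881×0.16)² = 0.090577.
shape1+shape2 = μ(1−μ)/Var − 1 = 0.1344/0.090577 − 1 = 0.4838.
Thus shape1 = 0.16·0.4838 = 0.08 and shape2 = 0.84·0.4838 = 0.41.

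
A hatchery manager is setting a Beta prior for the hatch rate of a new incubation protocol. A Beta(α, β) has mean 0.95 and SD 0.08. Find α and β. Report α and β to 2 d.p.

α = 6.10, β = 0.32

First σ² = 0.0064. Setting α = μn, β = (1−μ)n with n = α+β,
μ(1−μ)/(n+1) = 0.0064 ⇒ n+1 = 0.0475/0.0064 = 7.4219 ⇒ n = 6.4219.
Hence α = 0.95×6.4219 = 6.10, β = 0.05×6.4219 = 0.32.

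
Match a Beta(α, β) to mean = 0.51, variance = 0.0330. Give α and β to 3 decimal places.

α = 3.352, β = 3.221

Let s = α+β. The Beta variance is μ(1−μ)/(s+1).
So s+1 = μ(1−μ)/σ² = (0.51×0.49)/0.0330 = 0.2499/0.0330 = 7.5727, giving s = 6.5727.
Then α = μs = 0.51×6.5727 = 3.352 and β = (1−μ)s = 0.49×6.5727 = 3.221.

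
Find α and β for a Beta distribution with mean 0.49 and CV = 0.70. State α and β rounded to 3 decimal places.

α = 0.551, β = 0.573

Var = (CV·μ)² = (0.70×0.49)² = 0.117649.
α+β = μ(1−μ)/Var − 1 = 0.2499/0.117649 − 1 = 1.1241.
Thus α = 0.49·1.1241 = 0.551 and β = 0.51·1.1241 = 0.573.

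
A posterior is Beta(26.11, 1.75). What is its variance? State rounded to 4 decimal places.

Var = αβ/[(α+β)²(α+β+1)] = (26.11×1.75)/(27.86²×28.86) = 45.6925/22400.543256 = 0.0020.

0.0020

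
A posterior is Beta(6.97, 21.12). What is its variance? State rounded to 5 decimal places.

0.00641

α+β = 28.09 and αβ = 147.2064, so Var = αβ/[(α+β)²(α+β+1)] = 147.2064/22953.409229 = 0.00641.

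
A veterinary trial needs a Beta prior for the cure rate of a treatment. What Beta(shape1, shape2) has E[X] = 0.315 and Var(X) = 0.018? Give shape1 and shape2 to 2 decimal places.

shape1 = 3.46, shape2 = 7.53

Write ν = shape1+shape2; then shape1 = μν and Var = μ(1−μ)/(ν+1).
ν = μ(1−μ)/Var − 1 = 0.215775/0.018 − 1 = 10.9875.
shape1 = 0.315·10.9875 = 3.46, shape2 = 0.685·10.9875 = 7.53.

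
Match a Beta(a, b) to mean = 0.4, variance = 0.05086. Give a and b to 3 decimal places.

Write ν = a+b; then a = μν and Var = μ(1−μ)/(ν+1).
ν = μ(1−μ)/Var − 1 = 0.24/0.05086 − 1 = 3.7188.
a = 0.4·3.7188 = 1.488, b = 0.6·3.7188 = 2.231.

a = 1.488, b = 2.231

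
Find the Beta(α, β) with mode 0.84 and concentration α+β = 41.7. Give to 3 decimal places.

Since the density peak of Beta(α,β) is at (α−1)/(α+β−2),
α = 1 + 0.84(41.7−2) = 34.348 and β = 41.7 − 34.348 = 7.352.

α = 34.348, β = 7.352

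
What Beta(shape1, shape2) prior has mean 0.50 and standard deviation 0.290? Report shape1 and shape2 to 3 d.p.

shape1 = 0.986, shape2 = 0.986

Variance = 0.290² = 0.084100. The moment-matching identity shape1+shape2 = μ(1−μ)/Var − 1 gives
shape1+shape2 = 0.2500/0.084100 − 1 = 1.9727, so shape1 = μ·1.9727 = 0.986 and shape2 = (1−μ)·1.9727 = 0.986.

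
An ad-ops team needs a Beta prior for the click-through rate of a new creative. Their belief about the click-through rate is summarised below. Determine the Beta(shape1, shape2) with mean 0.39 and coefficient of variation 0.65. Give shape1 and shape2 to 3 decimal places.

shape1 = 1.054, shape2 = 1.648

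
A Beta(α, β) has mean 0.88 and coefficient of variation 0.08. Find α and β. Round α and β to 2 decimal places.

σ = CV·μ = 0.08×0.88 = 0.07040, so σ² = 0.004956.
s+1 = μ(1−μ)/σ² = 0.1056/0.004956 = 21.3068, so s = α+β = 20.3068.
α = μs = 17.87, β = (1−μ)s = 2.44.

α = 17.87, β = 2.44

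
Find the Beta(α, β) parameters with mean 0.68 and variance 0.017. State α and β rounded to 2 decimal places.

α = 8.02, β = 3.78

Let s = α+β. The Beta variance is μ(1−μ)/(s+1).
So s+1 = μ(1−μ)/σ² = (0.68×0.32)/0.017 = 0.2176/0.017 = 12.8000, giving s = 11.8000.
Then α = μs = 0.68×11.8000 = 8.02 and β = (1−μ)s = 0.32×11.8000 = 3.78.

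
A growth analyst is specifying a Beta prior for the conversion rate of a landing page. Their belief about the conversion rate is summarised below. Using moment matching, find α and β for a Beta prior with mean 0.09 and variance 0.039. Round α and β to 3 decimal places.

By moment matching, α+β = μ(1−μ)/σ² − 1 = (0.09·0.91)/0.039 − 1 = 2.1000 − 1 = 1.1000.
Since α/(α+β) = μ, α = 0.09·1.1000 = 0.099 and β = 0.91·1.1000 = 1.001.

α = 0.099, β = 1.001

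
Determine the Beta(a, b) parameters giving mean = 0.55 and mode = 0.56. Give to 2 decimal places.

With s = a+b: μ = a/s and mode = (a−1)/(s−2). Eliminating a = μs,
μs − 1 = m(s−2) ⇒ s(μ−m) = 1−2m ⇒ s = -0.12/-0.01 = 12.0000.
So a = μs = 6.60, b = (1−μ)s = 5.40.

a = 6.60, b = 5.40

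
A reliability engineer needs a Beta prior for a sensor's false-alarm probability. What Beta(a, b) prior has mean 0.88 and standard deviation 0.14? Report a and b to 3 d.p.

Variance = 0.14² = 0.0196. The moment-matching identity a+b = μ(1−μ)/Var − 1 gives
a+b = 0.1056/0.0196 − 1 = 4.3878, so a = μ·4.3878 = 3.861 and b = (1−μ)·4.3878 = 0.527.

a = 3.861, b = 0.527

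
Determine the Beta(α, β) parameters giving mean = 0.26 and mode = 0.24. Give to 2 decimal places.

With s = α+β: μ = α/s and mode = (α−1)/(s−2). Eliminating α = μs,
μs − 1 = m(s−2) ⇒ s(μ−m) = 1−2m ⇒ s = 0.52/0.02 = 26.0000.
So α = μs = 6.76, β = (1−μ)s = 19.24.

α = 6.76, β = 19.24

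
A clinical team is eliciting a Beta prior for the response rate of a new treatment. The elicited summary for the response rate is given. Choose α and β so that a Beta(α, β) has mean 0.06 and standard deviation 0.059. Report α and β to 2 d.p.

α = 0.91, β = 14.29

σ² = 0.059² = 0.003481.
With s = α+β, Var = μ(1−μ)/(s+1), so s+1 = (0.06×0.94)/0.003481 = 16.2022 and s = 15.2022.
α = μs = 0.91, β = (1−μ)s = 14.29.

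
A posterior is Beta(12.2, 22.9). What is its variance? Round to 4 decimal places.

0.0063

α+β = 35.1 and αβ = 279.38, so Var = αβ/[(α+β)²(α+β+1)] = 279.38/44475.561 = 0.0063.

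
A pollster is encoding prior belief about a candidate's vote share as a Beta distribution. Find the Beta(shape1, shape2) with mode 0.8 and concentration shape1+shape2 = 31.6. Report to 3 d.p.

shape1 = 24.680, shape2 = 6.920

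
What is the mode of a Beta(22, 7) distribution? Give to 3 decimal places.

0.778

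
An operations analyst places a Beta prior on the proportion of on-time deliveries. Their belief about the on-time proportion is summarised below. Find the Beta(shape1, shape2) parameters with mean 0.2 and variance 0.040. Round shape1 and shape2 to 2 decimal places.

Let s = shape1+shape2. The Beta variance is μ(1−μ)/(s+1).
So s+1 = μ(1−μ)/σ² = (0.2×0.8)/0.040 = 0.16/0.040 = 4.0000, giving s = 3.0000.
Then shape1 = μs = 0.2×3.0000 = 0.60 and shape2 = (1−μ)s = 0.8×3.0000 = 2.40.

shape1 = 0.60, shape2 = 2.40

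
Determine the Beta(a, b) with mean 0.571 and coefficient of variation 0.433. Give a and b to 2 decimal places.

a = 1.72, b = 1.29

σ = CV·μ = 0.433×0.571 = 0.24724, so σ² = 0.061129.
s+1 = μ(1−μ)/σ² = 0.244959/0.061129 = 4.0072, so s = a+b = 3.0072.
a = μs = 1.72, b = (1−μ)s = 1.29.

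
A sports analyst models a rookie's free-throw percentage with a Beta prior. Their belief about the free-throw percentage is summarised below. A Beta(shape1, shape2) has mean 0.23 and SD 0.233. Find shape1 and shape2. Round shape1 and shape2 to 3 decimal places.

First σ² = 0.054289. Setting shape1 = μn, shape2 = (1−μ)n with n = shape1+shape2,
μ(1−μ)/(n+1) = 0.054289 ⇒ n+1 = 0.1771/0.054289 = 3.2622 ⇒ n = 2.2622.
Hence shape1 = 0.23×2.2622 = 0.520, shape2 = 0.77×2.2622 = 1.742.

shape1 = 0.520, shape2 = 1.742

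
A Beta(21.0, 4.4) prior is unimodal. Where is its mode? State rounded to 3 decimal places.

0.855

The density x^(α−1)(1−x)^(β−1) is maximised at (α−1)/(α+β−2) = 20.0/23.4 = 0.855.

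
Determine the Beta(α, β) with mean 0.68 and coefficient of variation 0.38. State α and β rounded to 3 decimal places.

α = 1.536, β = 0.723

Var = (CV·μ)² = (0.38×0.68)² = 0.066771.
α+β = μ(1−μ)/Var − 1 = 0.2176/0.066771 − 1 = 2.2589.
Thus α = 0.68·2.2589 = 1.536 and β = 0.32·2.2589 = 0.723.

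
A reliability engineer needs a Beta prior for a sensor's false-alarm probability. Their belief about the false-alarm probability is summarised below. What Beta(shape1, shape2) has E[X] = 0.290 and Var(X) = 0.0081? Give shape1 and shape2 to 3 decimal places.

shape1 = 7.082, shape2 = 17.338

Write ν = shape1+shape2; then shape1 = μν and Var = μ(1−μ)/(ν+1).
ν = μ(1−μ)/Var − 1 = 0.205900/0.0081 − 1 = 24.4198.
shape1 = 0.290·24.4198 = 7.082, shape2 = 0.710·24.4198 = 17.338.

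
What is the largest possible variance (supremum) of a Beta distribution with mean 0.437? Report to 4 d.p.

0.2460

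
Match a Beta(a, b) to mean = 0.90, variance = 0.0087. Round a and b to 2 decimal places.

a = 8.41, b = 0.93

By moment matching, a+b = μ(1−μ)/σ² − 1 = (0.90·0.10)/0.0087 − 1 = 10.3448 − 1 = 9.3448.
Since a/(a+b) = μ, a = 0.90·9.3448 = 8.41 and b = 0.10·9.3448 = 0.93.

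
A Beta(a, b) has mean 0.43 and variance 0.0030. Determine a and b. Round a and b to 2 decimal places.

Let s = a+b. The Beta variance is μ(1−μ)/(s+1).
So s+1 = μ(1−μ)/σ² = (0.43×0.57)/0.0030 = 0.2451/0.0030 = 81.7000, giving s = 80.7000.
Then a = μs = 0.43×80.7000 = 34.70 and b = (1−μ)s = 0.57×80.7000 = 46.00.

a = 34.70, b = 46.00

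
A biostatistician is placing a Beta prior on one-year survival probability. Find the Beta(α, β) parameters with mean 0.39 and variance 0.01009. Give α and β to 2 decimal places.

Write ν = α+β; then α = μν and Var = μ(1−μ)/(ν+1).
ν = μ(1−μ)/Var − 1 = 0.2379/0.01009 − 1 = 22.5778.
α = 0.39·22.5778 = 8.81, β = 0.61·22.5778 = 13.77.

α = 8.81, β = 13.77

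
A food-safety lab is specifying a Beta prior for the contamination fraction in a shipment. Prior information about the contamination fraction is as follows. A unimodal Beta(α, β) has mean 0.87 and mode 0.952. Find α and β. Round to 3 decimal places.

α = 9.591, β = 1.433

Let s = α+β. Mean gives α = μs = 0.87s; mode gives (α−1)/(s−2) = 0.952.
Substituting: 0.87s − 1 = 0.952(s−2) = 0.952s − 1.904, so -0.082s = -0.904 and s = 11.0244.
Then α = 0.87×11.0244 = 9.591 and β = s−α = 1.433.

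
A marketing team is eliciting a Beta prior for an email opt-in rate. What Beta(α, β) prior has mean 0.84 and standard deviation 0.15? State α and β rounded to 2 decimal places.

σ² = 0.15² = 0.0225.
With s = α+β, Var = μ(1−μ)/(s+1), so s+1 = (0.84×0.16)/0.0225 = 5.9733 and s = 4.9733.
α = μs = 4.18, β = (1−μ)s = 0.80.

α = 4.18, β = 0.80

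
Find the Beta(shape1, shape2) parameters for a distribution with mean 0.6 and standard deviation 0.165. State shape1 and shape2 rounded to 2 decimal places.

shape1 = 4.69, shape2 = 3.13

Variance = 0.165² = 0.027225. The moment-matching identity shape1+shape2 = μ(1−μ)/Var − 1 gives
shape1+shape2 = 0.24/0.027225 − 1 = 7.8154, so shape1 = μ·7.8154 = 4.69 and shape2 = (1−μ)·7.8154 = 3.13.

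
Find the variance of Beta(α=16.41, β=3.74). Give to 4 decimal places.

0.0071

μ = 16.41/20.15 = 0.814392; Var = μ(1−μ)/(α+β+1) = 0.1511576/21.15 = 0.0071.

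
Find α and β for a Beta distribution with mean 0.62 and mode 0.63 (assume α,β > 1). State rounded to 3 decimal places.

With s = α+β: μ = α/s and mode = (α−1)/(s−2). Eliminating α = μs,
μs − 1 = m(s−2) ⇒ s(μ−m) = 1−2m ⇒ s = -0.26/-0.01 = 26.0000.
So α = μs = 16.120, β = (1−μ)s = 9.880.

α = 16.120, β = 9.880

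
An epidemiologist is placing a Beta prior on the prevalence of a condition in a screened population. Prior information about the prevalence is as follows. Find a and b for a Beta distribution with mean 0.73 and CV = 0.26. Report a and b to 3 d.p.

a = 3.264, b = 1.207

Var = (CV·μ)² = (0.26×0.73)² = 0.036024.
a+b = μ(1−μ)/Var − 1 = 0.1971/0.036024 − 1 = 4.4713.
Thus a = 0.73·4.4713 = 3.264 and b = 0.27·4.4713 = 1.207.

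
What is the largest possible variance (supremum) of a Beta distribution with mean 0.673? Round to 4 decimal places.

For fixed mean μ the Beta variance is μ(1−μ)/(α+β+1), increasing as α+β decreases.
Its least upper bound (not attained) is μ(1−μ) = 0.673·0.327 = 0.2201.

0.2201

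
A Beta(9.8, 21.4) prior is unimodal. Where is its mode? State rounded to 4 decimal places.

0.3014

The density x^(α−1)(1−x)^(β−1) is maximised at (α−1)/(α+β−2) = 8.8/29.2 = 0.3014.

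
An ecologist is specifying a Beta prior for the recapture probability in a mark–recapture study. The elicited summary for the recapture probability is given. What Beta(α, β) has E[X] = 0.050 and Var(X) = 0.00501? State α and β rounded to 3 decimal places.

α = 0.424, β = 8.057

By moment matching, α+β = μ(1−μ)/σ² − 1 = (0.050·0.950)/0.00501 − 1 = 9.4810 − 1 = 8.4810.
Since α/(α+β) = μ, α = 0.050·8.4810 = 0.424 and β = 0.950·8.4810 = 8.057.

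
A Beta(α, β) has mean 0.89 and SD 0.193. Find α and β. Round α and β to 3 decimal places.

α = 1.449, β = 0.179

First σ² = 0.037249. Setting α = μn, β = (1−μ)n with n = α+β,
μ(1−μ)/(n+1) = 0.037249 ⇒ n+1 = 0.0979/0.037249 = 2.6283 ⇒ n = 1.6283.
Hence α = 0.89×1.6283 = 1.449, β = 0.11×1.6283 = 0.179.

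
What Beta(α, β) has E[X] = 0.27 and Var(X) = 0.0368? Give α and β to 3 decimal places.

Write ν = α+β; then α = μν and Var = μ(1−μ)/(ν+1).
ν = μ(1−μ)/Var − 1 = 0.1971/0.0368 − 1 = 4.3560.
α = 0.27·4.3560 = 1.176, β = 0.73·4.3560 = 3.180.

α = 1.176, β = 3.180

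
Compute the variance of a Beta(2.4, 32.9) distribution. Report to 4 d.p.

α+β = 35.3 and αβ = 78.96, so Var = αβ/[(α+β)²(α+β+1)] = 78.96/45233.067 = 0.0017.

0.0017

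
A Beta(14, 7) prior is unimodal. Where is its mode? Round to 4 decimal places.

0.6842

With α,β > 1, mode = (α−1)/(α+β−2) = 13/19 = 0.6842.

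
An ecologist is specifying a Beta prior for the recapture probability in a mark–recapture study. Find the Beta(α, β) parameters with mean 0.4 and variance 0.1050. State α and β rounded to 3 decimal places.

α = 0.514, β = 0.771

By moment matching, α+β = μ(1−μ)/σ² − 1 = (0.4·0.6)/0.1050 − 1 = 2.2857 − 1 = 1.2857.
Since α/(α+β) = μ, α = 0.4·1.2857 = 0.514 and β = 0.6·1.2857 = 0.771.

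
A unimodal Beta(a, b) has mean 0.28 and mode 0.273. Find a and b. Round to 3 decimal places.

With s = a+b: μ = a/s and mode = (a−1)/(s−2). Eliminating a = μs,
μs − 1 = m(s−2) ⇒ s(μ−m) = 1−2m ⇒ s = 0.454/0.007 = 64.8571.
So a = μs = 18.160, b = (1−μ)s = 46.697.

a = 18.160, b = 46.697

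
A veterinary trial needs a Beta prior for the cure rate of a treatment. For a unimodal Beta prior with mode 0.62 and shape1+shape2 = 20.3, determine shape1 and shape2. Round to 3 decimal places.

shape1 = 12.346, shape2 = 7.954

Mode = (shape1−1)/(κ−2) with κ = shape1+shape2, so shape1−1 = 0.62·18.3 = 11.346.
shape1 = 12.346; shape2 = κ − shape1 = 7.954.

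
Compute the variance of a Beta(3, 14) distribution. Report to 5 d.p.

0.00807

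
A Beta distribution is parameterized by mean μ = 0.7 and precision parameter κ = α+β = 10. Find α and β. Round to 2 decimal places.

α = 7.00, β = 3.00

Split κ in proportion μ : (1−μ): α = 0.7·10 = 7.00, β = 10 − 7.00 = 3.00.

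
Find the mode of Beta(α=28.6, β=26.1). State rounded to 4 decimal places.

0.5237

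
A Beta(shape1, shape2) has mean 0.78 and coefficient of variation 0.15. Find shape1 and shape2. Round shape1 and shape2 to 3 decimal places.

shape1 = 8.998, shape2 = 2.538

Var = (CV·μ)² = (0.15×0.78)² = 0.013689.
shape1+shape2 = μ(1−μ)/Var − 1 = 0.1716/0.013689 − 1 = 11.5356.
Thus shape1 = 0.78·11.5356 = 8.998 and shape2 = 0.22·11.5356 = 2.538.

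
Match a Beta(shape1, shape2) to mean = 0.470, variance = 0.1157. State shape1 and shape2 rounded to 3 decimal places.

shape1 = 0.542, shape2 = 0.611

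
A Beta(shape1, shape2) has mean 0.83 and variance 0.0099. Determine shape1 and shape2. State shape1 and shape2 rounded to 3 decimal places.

shape1 = 11.000, shape2 = 2.253

By moment matching, shape1+shape2 = μ(1−μ)/σ² − 1 = (0.83·0.17)/0.0099 − 1 = 14.2525 − 1 = 13.2525.
Since shape1/(shape1+shape2) = μ, shape1 = 0.83·13.2525 = 11.000 and shape2 = 0.17·13.2525 = 2.253.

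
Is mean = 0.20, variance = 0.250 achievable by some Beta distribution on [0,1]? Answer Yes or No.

For any Beta, Var(X) < E[X]·(1−E[X]).
Here μ(1−μ) = 0.20×0.80 = 0.1600, and 0.250 ≥ 0.1600.

No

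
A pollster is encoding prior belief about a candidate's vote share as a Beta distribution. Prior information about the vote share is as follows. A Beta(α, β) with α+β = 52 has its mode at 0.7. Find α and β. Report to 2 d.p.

α = 36.00, β = 16.00

Since the density peak of Beta(α,β) is at (α−1)/(α+β−2),
α = 1 + 0.7(52−2) = 36.00 and β = 52 − 36.00 = 16.00.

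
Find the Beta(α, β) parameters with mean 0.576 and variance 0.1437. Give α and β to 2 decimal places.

Let s = α+β. The Beta variance is μ(1−μ)/(s+1).
So s+1 = μ(1−μ)/σ² = (0.576×0.424)/0.1437 = 0.244224/0.1437 = 1.6995, giving s = 0.6995.
Then α = μs = 0.576×0.6995 = 0.40 and β = (1−μ)s = 0.424×0.6995 = 0.30.

α = 0.40, β = 0.30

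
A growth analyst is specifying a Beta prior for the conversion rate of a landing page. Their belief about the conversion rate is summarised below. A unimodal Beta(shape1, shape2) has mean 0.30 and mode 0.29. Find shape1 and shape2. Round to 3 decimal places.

With s = shape1+shape2: μ = shape1/s and mode = (shape1−1)/(s−2). Eliminating shape1 = μs,
μs − 1 = m(s−2) ⇒ s(μ−m) = 1−2m ⇒ s = 0.42/0.01 = 42.0000.
So shape1 = μs = 12.600, shape2 = (1−μ)s = 29.400.

shape1 = 12.600, shape2 = 29.400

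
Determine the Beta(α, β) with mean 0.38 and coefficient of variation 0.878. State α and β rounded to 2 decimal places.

α = 0.42, β = 0.69

σ = CV·μ = 0.878×0.38 = 0.33364, so σ² = 0.111316.
s+1 = μ(1−μ)/σ² = 0.2356/0.111316 = 2.1165, so s = α+β = 1.1165.
α = μs = 0.42, β = (1−μ)s = 0.69.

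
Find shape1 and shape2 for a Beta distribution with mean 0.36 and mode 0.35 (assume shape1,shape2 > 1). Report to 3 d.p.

shape1 = 10.800, shape2 = 19.200

Let s = shape1+shape2. Mean gives shape1 = μs = 0.36s; mode gives (shape1−1)/(s−2) = 0.35.
Substituting: 0.36s − 1 = 0.35(s−2) = 0.35s − 0.70, so 0.01s = 0.30 and s = 30.0000.
Then shape1 = 0.36×30.0000 = 10.800 and shape2 = s−shape1 = 19.200.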